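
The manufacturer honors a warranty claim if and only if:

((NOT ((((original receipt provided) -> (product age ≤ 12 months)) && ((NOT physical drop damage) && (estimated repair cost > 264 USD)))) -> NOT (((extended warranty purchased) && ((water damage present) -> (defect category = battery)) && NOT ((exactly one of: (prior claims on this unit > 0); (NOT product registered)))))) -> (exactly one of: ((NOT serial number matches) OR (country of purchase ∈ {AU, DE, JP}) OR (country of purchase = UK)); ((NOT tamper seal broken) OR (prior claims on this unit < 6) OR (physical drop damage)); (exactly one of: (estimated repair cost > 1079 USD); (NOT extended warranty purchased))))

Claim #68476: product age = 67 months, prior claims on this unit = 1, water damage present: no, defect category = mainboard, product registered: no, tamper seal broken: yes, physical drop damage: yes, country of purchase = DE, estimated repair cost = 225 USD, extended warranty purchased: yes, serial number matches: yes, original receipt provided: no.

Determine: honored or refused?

Honored

Atomic conditions:
  original receipt provided: no → false
  product age ≤ 12 months: 67 ≤ 12 is false
  NOT physical drop damage: yes → false
  estimated repair cost > 264 USD: 225 > 264 is false
  extended warranty purchased: yes → true
  water damage present: no → false
  defect category = battery: mainboard == battery is false
  prior claims on this unit > 0: 1 > 0 is true
  NOT product registered: no → true
  NOT serial number matches: yes → false
  country of purchase ∈ {AU, DE, JP}: DE is in the set → true
  country of purchase = UK: DE == UK is false
  NOT tamper seal broken: yes → false
  prior claims on this unit < 6: 1 < 6 is true
  physical drop damage: yes → true
  estimated repair cost > 1079 USD: 225 > 1079 is false
  NOT extended warranty purchased: yes → false
Combine:
[1.1.1.1] false → false (antecedent false ⇒ implication holds) = true
[1.1.1.2] false AND false = false
[1.1.1] true AND false = false
[1.1] NOT false = true
[1.2.1.2] false → false (antecedent false ⇒ implication holds) = true
[1.2.1.3.1] exactly-one(true, true) = false
[1.2.1.3] NOT false = true
[1.2.1] true AND true AND true = true
[1.2] NOT true = false
[1] true → false = false
[2.1] false OR true OR false = true
[2.2] false OR true OR true = true
[2.3] exactly-one(false, false) = false
[2] exactly-one(true, true, false) = false
[root] false → false (antecedent false ⇒ implication holds) = true
Overall: true → honored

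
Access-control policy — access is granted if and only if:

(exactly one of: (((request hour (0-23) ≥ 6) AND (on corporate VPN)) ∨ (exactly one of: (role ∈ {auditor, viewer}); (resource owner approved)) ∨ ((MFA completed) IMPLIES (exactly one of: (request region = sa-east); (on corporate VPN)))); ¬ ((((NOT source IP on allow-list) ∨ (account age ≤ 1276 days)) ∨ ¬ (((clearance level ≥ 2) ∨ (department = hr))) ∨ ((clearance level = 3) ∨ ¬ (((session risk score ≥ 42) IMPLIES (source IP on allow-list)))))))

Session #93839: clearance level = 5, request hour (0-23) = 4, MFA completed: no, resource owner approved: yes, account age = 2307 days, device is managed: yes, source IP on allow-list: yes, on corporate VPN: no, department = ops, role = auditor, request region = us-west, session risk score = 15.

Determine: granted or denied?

Atomic conditions:
  request hour (0-23) ≥ 6: 4 ≥ 6 is false
  on corporate VPN: no → false
  role ∈ {auditor, viewer}: auditor is in the set → true
  resource owner approved: yes → true
  MFA completed: no → false
  request region = sa-east: us-west == sa-east is false
  NOT source IP on allow-list: yes → false
  account age ≤ 1276 days: 2307 ≤ 1276 is false
  clearance level ≥ 2: 5 ≥ 2 is true
  department = hr: ops == hr is false
  clearance level = 3: 5 == 3 is false
  session risk score ≥ 42: 15 ≥ 42 is false
  source IP on allow-list: yes → true
Combine:
[1.1] false AND false = false
[1.2] exactly-one(true, true) = false
[1.3.2] exactly-one(false, false) = false
[1.3] false → false (antecedent false ⇒ implication holds) = true
[1] false OR false OR true = true
[2.1.1] false OR false = false
[2.1.2.1] true OR false = true
[2.1.2] NOT true = false
[2.1.3.2.1] false → true (antecedent false ⇒ implication holds) = true
[2.1.3.2] NOT true = false
[2.1.3] false OR false = false
[2.1] false OR false OR false = false
[2] NOT false = true
[root] exactly-one(true, true) = false
Overall: false → denied

Denied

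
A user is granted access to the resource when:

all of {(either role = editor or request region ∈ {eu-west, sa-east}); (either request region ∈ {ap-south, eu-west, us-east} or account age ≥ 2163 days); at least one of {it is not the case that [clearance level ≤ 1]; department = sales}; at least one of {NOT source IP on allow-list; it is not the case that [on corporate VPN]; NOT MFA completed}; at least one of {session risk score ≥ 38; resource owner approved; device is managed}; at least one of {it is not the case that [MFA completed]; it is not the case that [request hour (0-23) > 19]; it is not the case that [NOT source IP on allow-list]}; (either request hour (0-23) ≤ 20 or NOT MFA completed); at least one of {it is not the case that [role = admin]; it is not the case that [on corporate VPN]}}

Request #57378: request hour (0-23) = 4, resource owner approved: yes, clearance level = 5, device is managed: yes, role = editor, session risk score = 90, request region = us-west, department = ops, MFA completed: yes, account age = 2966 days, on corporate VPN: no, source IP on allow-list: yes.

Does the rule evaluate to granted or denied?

Granted

Atomic conditions:
  role = editor: editor == editor is true
  request region ∈ {eu-west, sa-east}: us-west is not in the set → false
  request region ∈ {ap-south, eu-west, us-east}: us-west is not in the set → false
  account age ≥ 2163 days: 2966 ≥ 2163 is true
  clearance level ≤ 1: 5 ≤ 1 is false
  department = sales: ops == sales is false
  NOT source IP on allow-list: yes → false
  on corporate VPN: no → false
  NOT MFA completed: yes → false
  session risk score ≥ 38: 90 ≥ 38 is true
  resource owner approved: yes → true
  device is managed: yes → true
  MFA completed: yes → true
  request hour (0-23) > 19: 4 > 19 is false
  request hour (0-23) ≤ 20: 4 ≤ 20 is true
  role = admin: editor == admin is false
Combine:
[1] true OR false = true
[2] false OR true = true
[3.1] NOT false = true
[3] true OR false = true
[4.2] NOT false = true
[4] false OR true OR false = true
[5] true OR true OR true = true
[6.1] NOT true = false
[6.2] NOT false = true
[6.3] NOT false = true
[6] false OR true OR true = true
[7] true OR false = true
[8.1] NOT false = true
[8.2] NOT false = true
[8] true OR true = true
[root] true AND true AND true AND true AND true AND true AND true AND true = true
Overall: true → granted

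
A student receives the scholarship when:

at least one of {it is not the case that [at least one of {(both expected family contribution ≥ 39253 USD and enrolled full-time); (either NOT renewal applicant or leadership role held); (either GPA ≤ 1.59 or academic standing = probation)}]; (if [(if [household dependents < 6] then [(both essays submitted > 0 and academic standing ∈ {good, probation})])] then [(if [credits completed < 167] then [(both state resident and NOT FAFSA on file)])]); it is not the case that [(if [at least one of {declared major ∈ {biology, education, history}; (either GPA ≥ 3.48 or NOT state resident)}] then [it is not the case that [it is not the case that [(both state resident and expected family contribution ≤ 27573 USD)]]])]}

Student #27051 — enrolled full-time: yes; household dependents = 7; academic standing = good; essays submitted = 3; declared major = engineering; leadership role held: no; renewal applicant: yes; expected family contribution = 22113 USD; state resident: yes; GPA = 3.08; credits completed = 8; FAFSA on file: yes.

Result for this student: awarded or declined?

Awarded

Atomic conditions:
  expected family contribution ≥ 39253 USD: 22113 ≥ 39253 is false
  enrolled full-time: yes → true
  NOT renewal applicant: yes → false
  leadership role held: no → false
  GPA ≤ 1.59: 3.08 ≤ 1.59 is false
  academic standing = probation: good == probation is false
  household dependents < 6: 7 < 6 is false
  essays submitted > 0: 3 > 0 is true
  academic standing ∈ {good, probation}: good is in the set → true
  credits completed < 167: 8 < 167 is true
  state resident: yes → true
  NOT FAFSA on file: yes → false
  declared major ∈ {biology, education, history}: engineering is not in the set → false
  GPA ≥ 3.48: 3.08 ≥ 3.48 is false
  NOT state resident: yes → false
  expected family contribution ≤ 27573 USD: 22113 ≤ 27573 is true
Combine:
[1.1.1] false AND true = false
[1.1.2] false OR false = false
[1.1.3] false OR false = false
[1.1] false OR false OR false = false
[1] NOT false = true
[2.1.2] true AND true = true
[2.1] false → true (antecedent false ⇒ implication holds) = true
[2.2.2] true AND false = false
[2.2] true → false = false
[2] true → false = false
[3.1.1.2] false OR false = false
[3.1.1] false OR false = false
[3.1.2.1.1] true AND true = true
[3.1.2.1] NOT true = false
[3.1.2] NOT false = true
[3.1] false → true (antecedent false ⇒ implication holds) = true
[3] NOT true = false
[root] true OR false OR false = true
Overall: true → awarded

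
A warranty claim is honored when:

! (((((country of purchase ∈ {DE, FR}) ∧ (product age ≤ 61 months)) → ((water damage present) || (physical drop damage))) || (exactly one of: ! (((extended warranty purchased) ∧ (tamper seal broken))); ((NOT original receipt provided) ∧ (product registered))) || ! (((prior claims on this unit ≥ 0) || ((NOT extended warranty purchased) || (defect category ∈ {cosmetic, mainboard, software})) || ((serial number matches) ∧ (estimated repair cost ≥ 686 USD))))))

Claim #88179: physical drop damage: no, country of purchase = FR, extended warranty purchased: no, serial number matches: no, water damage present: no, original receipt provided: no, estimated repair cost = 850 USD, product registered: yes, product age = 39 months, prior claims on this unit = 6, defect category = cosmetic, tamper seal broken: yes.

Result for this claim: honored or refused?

Atomic conditions:
  country of purchase ∈ {DE, FR}: FR is in the set → true
  product age ≤ 61 months: 39 ≤ 61 is true
  water damage present: no → false
  physical drop damage: no → false
  extended warranty purchased: no → false
  tamper seal broken: yes → true
  NOT original receipt provided: no → true
  product registered: yes → true
  prior claims on this unit ≥ 0: 6 ≥ 0 is true
  NOT extended warranty purchased: no → true
  defect category ∈ {cosmetic, mainboard, software}: cosmetic is in the set → true
  serial number matches: no → false
  estimated repair cost ≥ 686 USD: 850 ≥ 686 is true
Combine:
[1.1.1] true AND true = true
[1.1.2] false OR false = false
[1.1] true → false = false
[1.2.1.1] false AND true = false
[1.2.1] NOT false = true
[1.2.2] true AND true = true
[1.2] exactly-one(true, true) = false
[1.3.1.2] true OR true = true
[1.3.1.3] false AND true = false
[1.3.1] true OR true OR false = true
[1.3] NOT true = false
[1] false OR false OR false = false
[root] NOT false = true
Overall: true → honored

Honored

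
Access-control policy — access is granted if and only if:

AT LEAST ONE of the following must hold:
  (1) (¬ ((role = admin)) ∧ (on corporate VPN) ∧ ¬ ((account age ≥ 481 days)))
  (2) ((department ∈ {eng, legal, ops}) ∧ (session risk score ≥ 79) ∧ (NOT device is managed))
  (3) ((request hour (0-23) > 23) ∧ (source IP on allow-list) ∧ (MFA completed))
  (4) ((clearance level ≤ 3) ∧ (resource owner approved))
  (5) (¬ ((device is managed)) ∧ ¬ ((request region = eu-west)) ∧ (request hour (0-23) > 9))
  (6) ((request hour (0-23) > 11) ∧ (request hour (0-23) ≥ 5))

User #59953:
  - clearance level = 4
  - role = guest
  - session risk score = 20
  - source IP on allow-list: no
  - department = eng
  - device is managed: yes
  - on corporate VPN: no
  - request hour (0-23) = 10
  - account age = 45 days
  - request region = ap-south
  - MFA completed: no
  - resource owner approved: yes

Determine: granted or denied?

Denied

Atomic conditions:
  role = admin: guest == admin is false
  on corporate VPN: no → false
  account age ≥ 481 days: 45 ≥ 481 is false
  department ∈ {eng, legal, ops}: eng is in the set → true
  session risk score ≥ 79: 20 ≥ 79 is false
  NOT device is managed: yes → false
  request hour (0-23) > 23: 10 > 23 is false
  source IP on allow-list: no → false
  MFA completed: no → false
  clearance level ≤ 3: 4 ≤ 3 is false
  resource owner approved: yes → true
  device is managed: yes → true
  request region = eu-west: ap-south == eu-west is false
  request hour (0-23) > 9: 10 > 9 is true
  request hour (0-23) > 11: 10 > 11 is false
  request hour (0-23) ≥ 5: 10 ≥ 5 is true
Combine:
[1.1] NOT false = true
[1.3] NOT false = true
[1] true AND false AND true = false
[2] true AND false AND false = false
[3] false AND false AND false = false
[4] false AND true = false
[5.1] NOT true = false
[5.2] NOT false = true
[5] false AND true AND true = false
[6] false AND true = false
[root] false OR false OR false OR false OR false OR false = false
Overall: false → denied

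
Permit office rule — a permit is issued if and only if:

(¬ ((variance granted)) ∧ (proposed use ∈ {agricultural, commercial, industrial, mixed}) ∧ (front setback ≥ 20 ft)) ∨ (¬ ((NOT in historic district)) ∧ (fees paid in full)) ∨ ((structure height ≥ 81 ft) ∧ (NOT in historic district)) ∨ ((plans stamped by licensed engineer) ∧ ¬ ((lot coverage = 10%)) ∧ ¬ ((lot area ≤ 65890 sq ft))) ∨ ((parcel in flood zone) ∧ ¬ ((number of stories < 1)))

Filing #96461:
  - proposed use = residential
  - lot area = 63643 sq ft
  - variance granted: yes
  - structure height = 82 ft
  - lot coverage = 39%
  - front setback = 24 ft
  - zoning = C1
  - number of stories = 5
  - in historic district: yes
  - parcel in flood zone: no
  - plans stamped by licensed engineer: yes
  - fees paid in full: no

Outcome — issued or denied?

Denied

Atomic conditions:
  variance granted: yes → true
  proposed use ∈ {agricultural, commercial, industrial, mixed}: residential is not in the set → false
  front setback ≥ 20 ft: 24 ≥ 20 is true
  NOT in historic district: yes → false
  fees paid in full: no → false
  structure height ≥ 81 ft: 82 ≥ 81 is true
  plans stamped by licensed engineer: yes → true
  lot coverage = 10%: 39 == 10 is false
  lot area ≤ 65890 sq ft: 63643 ≤ 65890 is true
  parcel in flood zone: no → false
  number of stories < 1: 5 < 1 is false
Combine:
[1.1] NOT true = false
[1] false AND false AND true = false
[2.1] NOT false = true
[2] true AND false = false
[3] true AND false = false
[4.2] NOT false = true
[4.3] NOT true = false
[4] true AND true AND false = false
[5.2] NOT false = true
[5] false AND true = false
[root] false OR false OR false OR false OR false = false
Overall: false → denied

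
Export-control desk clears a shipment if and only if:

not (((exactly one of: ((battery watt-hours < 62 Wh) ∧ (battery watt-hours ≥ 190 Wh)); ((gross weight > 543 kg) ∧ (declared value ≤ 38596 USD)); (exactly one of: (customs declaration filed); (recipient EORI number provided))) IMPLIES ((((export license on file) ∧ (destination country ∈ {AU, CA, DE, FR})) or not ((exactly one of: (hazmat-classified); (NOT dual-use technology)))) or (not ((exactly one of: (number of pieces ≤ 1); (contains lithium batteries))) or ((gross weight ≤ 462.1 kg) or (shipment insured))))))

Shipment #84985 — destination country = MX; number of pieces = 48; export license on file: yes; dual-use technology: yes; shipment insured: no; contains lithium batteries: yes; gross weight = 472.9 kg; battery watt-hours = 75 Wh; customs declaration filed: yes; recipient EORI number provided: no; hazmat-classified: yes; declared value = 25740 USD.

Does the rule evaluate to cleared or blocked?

Atomic conditions:
  battery watt-hours < 62 Wh: 75 < 62 is false
  battery watt-hours ≥ 190 Wh: 75 ≥ 190 is false
  gross weight > 543 kg: 472.9 > 543 is false
  declared value ≤ 38596 USD: 25740 ≤ 38596 is true
  customs declaration filed: yes → true
  recipient EORI number provided: no → false
  export license on file: yes → true
  destination country ∈ {AU, CA, DE, FR}: MX is not in the set → false
  hazmat-classified: yes → true
  NOT dual-use technology: yes → false
  number of pieces ≤ 1: 48 ≤ 1 is false
  contains lithium batteries: yes → true
  gross weight ≤ 462.1 kg: 472.9 ≤ 462.1 is false
  shipment insured: no → false
Combine:
[1.1.1] false AND false = false
[1.1.2] false AND true = false
[1.1.3] exactly-one(true, false) = true
[1.1] exactly-one(false, false, true) = true
[1.2.1.1] true AND false = false
[1.2.1.2.1] exactly-one(true, false) = true
[1.2.1.2] NOT true = false
[1.2.1] false OR false = false
[1.2.2.1.1] exactly-one(false, true) = true
[1.2.2.1] NOT true = false
[1.2.2.2] false OR false = false
[1.2.2] false OR false = false
[1.2] false OR false = false
[1] true → false = false
[root] NOT false = true
Overall: true → cleared

Cleared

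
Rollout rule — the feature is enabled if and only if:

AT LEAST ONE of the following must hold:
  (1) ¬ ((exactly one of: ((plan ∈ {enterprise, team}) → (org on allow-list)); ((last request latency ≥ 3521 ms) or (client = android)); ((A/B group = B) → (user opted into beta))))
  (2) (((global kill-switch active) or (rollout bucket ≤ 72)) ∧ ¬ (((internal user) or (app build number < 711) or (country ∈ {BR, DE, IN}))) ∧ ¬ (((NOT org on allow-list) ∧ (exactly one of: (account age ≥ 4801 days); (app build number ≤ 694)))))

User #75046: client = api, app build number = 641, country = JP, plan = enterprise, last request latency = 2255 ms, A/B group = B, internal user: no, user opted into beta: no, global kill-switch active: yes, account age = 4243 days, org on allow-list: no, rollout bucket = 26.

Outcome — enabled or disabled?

Enabled

Atomic conditions:
  plan ∈ {enterprise, team}: enterprise is in the set → true
  org on allow-list: no → false
  last request latency ≥ 3521 ms: 2255 ≥ 3521 is false
  client = android: api == android is false
  A/B group = B: B == B is true
  user opted into beta: no → false
  global kill-switch active: yes → true
  rollout bucket ≤ 72: 26 ≤ 72 is true
  internal user: no → false
  app build number < 711: 641 < 711 is true
  country ∈ {BR, DE, IN}: JP is not in the set → false
  NOT org on allow-list: no → true
  account age ≥ 4801 days: 4243 ≥ 4801 is false
  app build number ≤ 694: 641 ≤ 694 is true
Combine:
[1.1.1] true → false = false
[1.1.2] false OR false = false
[1.1.3] true → false = false
[1.1] exactly-one(false, false, false) = false
[1] NOT false = true
[2.1] true OR true = true
[2.2.1] false OR true OR false = true
[2.2] NOT true = false
[2.3.1.2] exactly-one(false, true) = true
[2.3.1] true AND true = true
[2.3] NOT true = false
[2] true AND false AND false = false
[root] true OR false = true
Overall: true → enabled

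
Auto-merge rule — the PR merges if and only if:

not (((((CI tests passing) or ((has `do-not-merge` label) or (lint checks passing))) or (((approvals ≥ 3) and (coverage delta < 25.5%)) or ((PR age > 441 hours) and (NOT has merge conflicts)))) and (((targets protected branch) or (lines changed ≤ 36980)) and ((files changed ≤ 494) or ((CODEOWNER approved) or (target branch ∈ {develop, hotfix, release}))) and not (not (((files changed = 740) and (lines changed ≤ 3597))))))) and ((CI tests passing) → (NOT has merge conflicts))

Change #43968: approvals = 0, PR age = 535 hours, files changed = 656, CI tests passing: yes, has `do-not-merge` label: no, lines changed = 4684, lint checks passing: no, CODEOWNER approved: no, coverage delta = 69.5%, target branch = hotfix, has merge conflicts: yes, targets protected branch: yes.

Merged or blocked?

Atomic conditions:
  CI tests passing: yes → true
  has `do-not-merge` label: no → false
  lint checks passing: no → false
  approvals ≥ 3: 0 ≥ 3 is false
  coverage delta < 25.5%: 69.5 < 25.5 is false
  PR age > 441 hours: 535 > 441 is true
  NOT has merge conflicts: yes → false
  targets protected branch: yes → true
  lines changed ≤ 36980: 4684 ≤ 36980 is true
  files changed ≤ 494: 656 ≤ 494 is false
  CODEOWNER approved: no → false
  target branch ∈ {develop, hotfix, release}: hotfix is in the set → true
  files changed = 740: 656 == 740 is false
  lines changed ≤ 3597: 4684 ≤ 3597 is false
Combine:
[1.1.1.1.2] false OR false = false
[1.1.1.1] true OR false = true
[1.1.1.2.1] false AND false = false
[1.1.1.2.2] true AND false = false
[1.1.1.2] false OR false = false
[1.1.1] true OR false = true
[1.1.2.1] true OR true = true
[1.1.2.2.2] false OR true = true
[1.1.2.2] false OR true = true
[1.1.2.3.1.1] false AND false = false
[1.1.2.3.1] NOT false = true
[1.1.2.3] NOT true = false
[1.1.2] true AND true AND false = false
[1.1] true AND false = false
[1] NOT false = true
[2] true → false = false
[root] true AND false = false
Overall: false → blocked

Blocked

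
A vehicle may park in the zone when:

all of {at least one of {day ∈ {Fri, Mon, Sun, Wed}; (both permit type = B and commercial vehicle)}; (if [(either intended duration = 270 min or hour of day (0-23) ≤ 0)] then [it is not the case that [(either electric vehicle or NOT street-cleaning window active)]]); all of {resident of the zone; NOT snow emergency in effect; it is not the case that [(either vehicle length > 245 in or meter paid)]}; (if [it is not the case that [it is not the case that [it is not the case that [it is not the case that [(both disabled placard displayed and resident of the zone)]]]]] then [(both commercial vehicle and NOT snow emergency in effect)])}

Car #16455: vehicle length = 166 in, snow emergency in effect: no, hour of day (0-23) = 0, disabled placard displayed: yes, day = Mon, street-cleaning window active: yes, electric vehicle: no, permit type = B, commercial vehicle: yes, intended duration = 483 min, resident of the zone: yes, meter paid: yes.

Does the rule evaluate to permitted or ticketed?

Ticketed

Atomic conditions:
  day ∈ {Fri, Mon, Sun, Wed}: Mon is in the set → true
  permit type = B: B == B is true
  commercial vehicle: yes → true
  intended duration = 270 min: 483 == 270 is false
  hour of day (0-23) ≤ 0: 0 ≤ 0 is true
  electric vehicle: no → false
  NOT street-cleaning window active: yes → false
  resident of the zone: yes → true
  NOT snow emergency in effect: no → true
  vehicle length > 245 in: 166 > 245 is false
  meter paid: yes → true
  disabled placard displayed: yes → true
Combine:
[1.2] true AND true = true
[1] true OR true = true
[2.1] false OR true = true
[2.2.1] false OR false = false
[2.2] NOT false = true
[2] true → true = true
[3.3.1] false OR true = true
[3.3] NOT true = false
[3] true AND true AND false = false
[4.1.1.1.1.1] true AND true = true
[4.1.1.1.1] NOT true = false
[4.1.1.1] NOT false = true
[4.1.1] NOT true = false
[4.1] NOT false = true
[4.2] true AND true = true
[4] true → true = true
[root] true AND true AND false AND true = false
Overall: false → ticketed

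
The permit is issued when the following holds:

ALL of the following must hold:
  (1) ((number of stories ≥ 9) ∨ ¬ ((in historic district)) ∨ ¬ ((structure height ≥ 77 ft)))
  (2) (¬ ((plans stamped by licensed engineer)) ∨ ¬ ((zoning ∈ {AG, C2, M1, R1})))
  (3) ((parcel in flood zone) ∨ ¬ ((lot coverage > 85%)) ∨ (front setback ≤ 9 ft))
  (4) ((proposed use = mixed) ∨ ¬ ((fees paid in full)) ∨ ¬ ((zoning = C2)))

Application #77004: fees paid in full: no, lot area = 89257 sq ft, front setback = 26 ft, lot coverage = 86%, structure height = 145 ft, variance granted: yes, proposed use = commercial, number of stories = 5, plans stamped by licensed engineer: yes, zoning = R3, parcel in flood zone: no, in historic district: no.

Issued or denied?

Denied

Atomic conditions:
  number of stories ≥ 9: 5 ≥ 9 is false
  in historic district: no → false
  structure height ≥ 77 ft: 145 ≥ 77 is true
  plans stamped by licensed engineer: yes → true
  zoning ∈ {AG, C2, M1, R1}: R3 is not in the set → false
  parcel in flood zone: no → false
  lot coverage > 85%: 86 > 85 is true
  front setback ≤ 9 ft: 26 ≤ 9 is false
  proposed use = mixed: commercial == mixed is false
  fees paid in full: no → false
  zoning = C2: R3 == C2 is false
Combine:
[1.2] NOT false = true
[1.3] NOT true = false
[1] false OR true OR false = true
[2.1] NOT true = false
[2.2] NOT false = true
[2] false OR true = true
[3.2] NOT true = false
[3] false OR false OR false = false
[4.2] NOT false = true
[4.3] NOT false = true
[4] false OR true OR true = true
[root] true AND true AND false AND true = false
Overall: false → denied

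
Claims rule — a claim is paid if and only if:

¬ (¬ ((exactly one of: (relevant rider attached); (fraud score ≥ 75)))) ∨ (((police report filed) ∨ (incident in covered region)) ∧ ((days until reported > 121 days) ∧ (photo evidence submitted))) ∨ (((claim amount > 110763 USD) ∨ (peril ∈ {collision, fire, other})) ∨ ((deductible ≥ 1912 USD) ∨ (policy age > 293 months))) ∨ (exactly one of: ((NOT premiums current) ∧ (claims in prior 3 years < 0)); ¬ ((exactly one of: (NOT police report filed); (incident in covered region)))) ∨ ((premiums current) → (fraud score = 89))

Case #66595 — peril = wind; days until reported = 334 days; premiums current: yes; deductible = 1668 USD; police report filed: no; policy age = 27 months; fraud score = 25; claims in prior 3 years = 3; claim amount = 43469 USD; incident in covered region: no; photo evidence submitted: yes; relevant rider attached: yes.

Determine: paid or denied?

Paid

Atomic conditions:
  relevant rider attached: yes → true
  fraud score ≥ 75: 25 ≥ 75 is false
  police report filed: no → false
  incident in covered region: no → false
  days until reported > 121 days: 334 > 121 is true
  photo evidence submitted: yes → true
  claim amount > 110763 USD: 43469 > 110763 is false
  peril ∈ {collision, fire, other}: wind is not in the set → false
  deductible ≥ 1912 USD: 1668 ≥ 1912 is false
  policy age > 293 months: 27 > 293 is false
  NOT premiums current: yes → false
  claims in prior 3 years < 0: 3 < 0 is false
  NOT police report filed: no → true
  premiums current: yes → true
  fraud score = 89: 25 == 89 is false
Combine:
[1.1.1] exactly-one(true, false) = true
[1.1] NOT true = false
[1] NOT false = true
[2.1] false OR false = false
[2.2] true AND true = true
[2] false AND true = false
[3.1] false OR false = false
[3.2] false OR false = false
[3] false OR false = false
[4.1] false AND false = false
[4.2.1] exactly-one(true, false) = true
[4.2] NOT true = false
[4] exactly-one(false, false) = false
[5] true → false = false
[root] true OR false OR false OR false OR false = true
Overall: true → paid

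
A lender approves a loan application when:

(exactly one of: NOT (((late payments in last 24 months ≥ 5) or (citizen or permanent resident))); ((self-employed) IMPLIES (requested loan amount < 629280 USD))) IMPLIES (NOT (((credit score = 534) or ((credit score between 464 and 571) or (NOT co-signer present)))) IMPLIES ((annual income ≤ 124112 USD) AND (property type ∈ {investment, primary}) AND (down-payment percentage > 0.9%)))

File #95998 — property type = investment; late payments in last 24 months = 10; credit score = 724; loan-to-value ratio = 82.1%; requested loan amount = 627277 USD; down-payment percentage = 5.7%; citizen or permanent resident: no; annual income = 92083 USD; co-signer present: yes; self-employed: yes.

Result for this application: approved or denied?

Approved

Atomic conditions:
  late payments in last 24 months ≥ 5: 10 ≥ 5 is true
  citizen or permanent resident: no → false
  self-employed: yes → true
  requested loan amount < 629280 USD: 627277 < 629280 is true
  credit score = 534: 724 == 534 is false
  credit score between 464 and 571: 724 in [464, 571] is false
  NOT co-signer present: yes → false
  annual income ≤ 124112 USD: 92083 ≤ 124112 is true
  property type ∈ {investment, primary}: investment is in the set → true
  down-payment percentage > 0.9%: 5.7 > 0.9 is true
Combine:
[1.1.1] true OR false = true
[1.1] NOT true = false
[1.2] true → true = true
[1] exactly-one(false, true) = true
[2.1.1.2] false OR false = false
[2.1.1] false OR false = false
[2.1] NOT false = true
[2.2] true AND true AND true = true
[2] true → true = true
[root] true → true = true
Overall: true → approved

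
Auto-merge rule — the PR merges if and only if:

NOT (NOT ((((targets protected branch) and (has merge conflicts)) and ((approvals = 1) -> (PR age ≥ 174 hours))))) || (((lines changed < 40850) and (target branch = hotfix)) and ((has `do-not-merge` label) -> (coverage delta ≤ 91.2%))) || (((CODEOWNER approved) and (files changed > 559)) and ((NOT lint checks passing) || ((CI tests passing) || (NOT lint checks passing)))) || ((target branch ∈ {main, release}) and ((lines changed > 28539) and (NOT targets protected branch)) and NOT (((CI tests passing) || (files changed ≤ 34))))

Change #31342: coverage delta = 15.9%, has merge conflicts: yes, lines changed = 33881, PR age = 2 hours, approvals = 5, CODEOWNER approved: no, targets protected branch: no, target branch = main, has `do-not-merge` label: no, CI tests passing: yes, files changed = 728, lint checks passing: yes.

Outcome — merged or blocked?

Blocked

Atomic conditions:
  targets protected branch: no → false
  has merge conflicts: yes → true
  approvals = 1: 5 == 1 is false
  PR age ≥ 174 hours: 2 ≥ 174 is false
  lines changed < 40850: 33881 < 40850 is true
  target branch = hotfix: main == hotfix is false
  has `do-not-merge` label: no → false
  coverage delta ≤ 91.2%: 15.9 ≤ 91.2 is true
  CODEOWNER approved: no → false
  files changed > 559: 728 > 559 is true
  NOT lint checks passing: yes → false
  CI tests passing: yes → true
  target branch ∈ {main, release}: main is in the set → true
  lines changed > 28539: 33881 > 28539 is true
  NOT targets protected branch: no → true
  files changed ≤ 34: 728 ≤ 34 is false
Combine:
[1.1.1.1] false AND true = false
[1.1.1.2] false → false (antecedent false ⇒ implication holds) = true
[1.1.1] false AND true = false
[1.1] NOT false = true
[1] NOT true = false
[2.1] true AND false = false
[2.2] false → true (antecedent false ⇒ implication holds) = true
[2] false AND true = false
[3.1] false AND true = false
[3.2.2] true OR false = true
[3.2] false OR true = true
[3] false AND true = false
[4.2] true AND true = true
[4.3.1] true OR false = true
[4.3] NOT true = false
[4] true AND true AND false = false
[root] false OR false OR false OR false = false
Overall: false → blocked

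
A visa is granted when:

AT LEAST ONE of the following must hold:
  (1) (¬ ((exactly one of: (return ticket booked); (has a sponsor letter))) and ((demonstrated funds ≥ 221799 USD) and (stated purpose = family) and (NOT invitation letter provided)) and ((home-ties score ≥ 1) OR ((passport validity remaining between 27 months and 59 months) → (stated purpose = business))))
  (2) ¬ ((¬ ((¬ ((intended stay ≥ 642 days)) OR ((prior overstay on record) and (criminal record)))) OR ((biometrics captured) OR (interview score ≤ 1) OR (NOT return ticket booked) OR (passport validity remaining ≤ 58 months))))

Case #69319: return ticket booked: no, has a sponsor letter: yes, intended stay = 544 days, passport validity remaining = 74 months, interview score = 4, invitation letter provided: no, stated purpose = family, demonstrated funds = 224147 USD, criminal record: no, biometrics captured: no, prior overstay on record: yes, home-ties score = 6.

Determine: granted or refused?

Refused

Atomic conditions:
  return ticket booked: no → false
  has a sponsor letter: yes → true
  demonstrated funds ≥ 221799 USD: 224147 ≥ 221799 is true
  stated purpose = family: family == family is true
  NOT invitation letter provided: no → true
  home-ties score ≥ 1: 6 ≥ 1 is true
  passport validity remaining between 27 months and 59 months: 74 in [27, 59] is false
  stated purpose = business: family == business is false
  intended stay ≥ 642 days: 544 ≥ 642 is false
  prior overstay on record: yes → true
  criminal record: no → false
  biometrics captured: no → false
  interview score ≤ 1: 4 ≤ 1 is false
  NOT return ticket booked: no → true
  passport validity remaining ≤ 58 months: 74 ≤ 58 is false
Combine:
[1.1.1] exactly-one(false, true) = true
[1.1] NOT true = false
[1.2] true AND true AND true = true
[1.3.2] false → false (antecedent false ⇒ implication holds) = true
[1.3] true OR true = true
[1] false AND true AND true = false
[2.1.1.1.1] NOT false = true
[2.1.1.1.2] true AND false = false
[2.1.1.1] true OR false = true
[2.1.1] NOT true = false
[2.1.2] false OR false OR true OR false = true
[2.1] false OR true = true
[2] NOT true = false
[root] false OR false = false
Overall: false → refused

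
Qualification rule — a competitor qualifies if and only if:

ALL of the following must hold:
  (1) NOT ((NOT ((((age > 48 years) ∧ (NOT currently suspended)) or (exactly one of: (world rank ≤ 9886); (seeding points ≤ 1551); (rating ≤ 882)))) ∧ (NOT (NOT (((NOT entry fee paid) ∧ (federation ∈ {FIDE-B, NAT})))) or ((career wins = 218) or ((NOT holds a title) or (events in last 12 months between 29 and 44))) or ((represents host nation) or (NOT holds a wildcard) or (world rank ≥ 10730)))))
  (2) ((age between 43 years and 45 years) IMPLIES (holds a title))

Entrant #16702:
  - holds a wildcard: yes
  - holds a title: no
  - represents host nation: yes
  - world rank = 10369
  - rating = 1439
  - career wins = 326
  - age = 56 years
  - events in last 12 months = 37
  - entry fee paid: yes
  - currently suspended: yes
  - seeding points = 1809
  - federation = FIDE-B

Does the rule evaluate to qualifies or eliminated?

Atomic conditions:
  age > 48 years: 56 > 48 is true
  NOT currently suspended: yes → false
  world rank ≤ 9886: 10369 ≤ 9886 is false
  seeding points ≤ 1551: 1809 ≤ 1551 is false
  rating ≤ 882: 1439 ≤ 882 is false
  NOT entry fee paid: yes → false
  federation ∈ {FIDE-B, NAT}: FIDE-B is in the set → true
  career wins = 218: 326 == 218 is false
  NOT holds a title: no → true
  events in last 12 months between 29 and 44: 37 in [29, 44] is true
  represents host nation: yes → true
  NOT holds a wildcard: yes → false
  world rank ≥ 10730: 10369 ≥ 10730 is false
  age between 43 years and 45 years: 56 in [43, 45] is false
  holds a title: no → false
Combine:
[1.1.1.1.1] true AND false = false
[1.1.1.1.2] exactly-one(false, false, false) = false
[1.1.1.1] false OR false = false
[1.1.1] NOT false = true
[1.1.2.1.1.1] false AND true = false
[1.1.2.1.1] NOT false = true
[1.1.2.1] NOT true = false
[1.1.2.2.2] true OR true = true
[1.1.2.2] false OR true = true
[1.1.2.3] true OR false OR false = true
[1.1.2] false OR true OR true = true
[1.1] true AND true = true
[1] NOT true = false
[2] false → false (antecedent false ⇒ implication holds) = true
[root] false AND true = false
Overall: false → eliminated

Eliminated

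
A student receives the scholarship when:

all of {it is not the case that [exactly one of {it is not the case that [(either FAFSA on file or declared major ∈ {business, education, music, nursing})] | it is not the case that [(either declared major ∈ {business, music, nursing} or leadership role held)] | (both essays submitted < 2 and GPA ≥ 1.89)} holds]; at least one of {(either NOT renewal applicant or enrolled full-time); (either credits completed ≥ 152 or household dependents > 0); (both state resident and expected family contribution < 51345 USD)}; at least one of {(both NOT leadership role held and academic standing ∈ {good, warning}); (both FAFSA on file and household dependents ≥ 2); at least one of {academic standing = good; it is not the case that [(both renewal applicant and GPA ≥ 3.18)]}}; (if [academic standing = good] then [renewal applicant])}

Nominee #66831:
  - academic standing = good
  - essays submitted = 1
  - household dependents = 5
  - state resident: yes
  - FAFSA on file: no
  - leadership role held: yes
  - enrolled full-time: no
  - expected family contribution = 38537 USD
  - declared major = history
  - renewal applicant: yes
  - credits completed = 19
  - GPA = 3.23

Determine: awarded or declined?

Awarded

Atomic conditions:
  FAFSA on file: no → false
  declared major ∈ {business, education, music, nursing}: history is not in the set → false
  declared major ∈ {business, music, nursing}: history is not in the set → false
  leadership role held: yes → true
  essays submitted < 2: 1 < 2 is true
  GPA ≥ 1.89: 3.23 ≥ 1.89 is true
  NOT renewal applicant: yes → false
  enrolled full-time: no → false
  credits completed ≥ 152: 19 ≥ 152 is false
  household dependents > 0: 5 > 0 is true
  state resident: yes → true
  expected family contribution < 51345 USD: 38537 < 51345 is true
  NOT leadership role held: yes → false
  academic standing ∈ {good, warning}: good is in the set → true
  household dependents ≥ 2: 5 ≥ 2 is true
  academic standing = good: good == good is true
  renewal applicant: yes → true
  GPA ≥ 3.18: 3.23 ≥ 3.18 is true
Combine:
[1.1.1.1] false OR false = false
[1.1.1] NOT false = true
[1.1.2.1] false OR true = true
[1.1.2] NOT true = false
[1.1.3] true AND true = true
[1.1] exactly-one(true, false, true) = false
[1] NOT false = true
[2.1] false OR false = false
[2.2] false OR true = true
[2.3] true AND true = true
[2] false OR true OR true = true
[3.1] false AND true = false
[3.2] false AND true = false
[3.3.2.1] true AND true = true
[3.3.2] NOT true = false
[3.3] true OR false = true
[3] false OR false OR true = true
[4] true → true = true
[root] true AND true AND true AND true = true
Overall: true → awarded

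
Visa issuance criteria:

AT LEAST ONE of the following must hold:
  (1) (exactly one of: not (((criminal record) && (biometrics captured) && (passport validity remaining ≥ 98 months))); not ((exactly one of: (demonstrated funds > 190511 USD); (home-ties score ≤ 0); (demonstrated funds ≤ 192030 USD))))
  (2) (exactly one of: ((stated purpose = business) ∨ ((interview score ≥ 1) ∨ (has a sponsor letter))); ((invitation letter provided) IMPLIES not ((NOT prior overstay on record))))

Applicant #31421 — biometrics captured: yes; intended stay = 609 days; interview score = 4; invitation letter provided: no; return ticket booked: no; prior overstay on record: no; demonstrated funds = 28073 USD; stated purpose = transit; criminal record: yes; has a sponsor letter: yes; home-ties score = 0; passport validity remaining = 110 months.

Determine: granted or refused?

Granted

Atomic conditions:
  criminal record: yes → true
  biometrics captured: yes → true
  passport validity remaining ≥ 98 months: 110 ≥ 98 is true
  demonstrated funds > 190511 USD: 28073 > 190511 is false
  home-ties score ≤ 0: 0 ≤ 0 is true
  demonstrated funds ≤ 192030 USD: 28073 ≤ 192030 is true
  stated purpose = business: transit == business is false
  interview score ≥ 1: 4 ≥ 1 is true
  has a sponsor letter: yes → true
  invitation letter provided: no → false
  NOT prior overstay on record: no → true
Combine:
[1.1.1] true AND true AND true = true
[1.1] NOT true = false
[1.2.1] exactly-one(false, true, true) = false
[1.2] NOT false = true
[1] exactly-one(false, true) = true
[2.1.2] true OR true = true
[2.1] false OR true = true
[2.2.2] NOT true = false
[2.2] false → false (antecedent false ⇒ implication holds) = true
[2] exactly-one(true, true) = false
[root] true OR false = true
Overall: true → granted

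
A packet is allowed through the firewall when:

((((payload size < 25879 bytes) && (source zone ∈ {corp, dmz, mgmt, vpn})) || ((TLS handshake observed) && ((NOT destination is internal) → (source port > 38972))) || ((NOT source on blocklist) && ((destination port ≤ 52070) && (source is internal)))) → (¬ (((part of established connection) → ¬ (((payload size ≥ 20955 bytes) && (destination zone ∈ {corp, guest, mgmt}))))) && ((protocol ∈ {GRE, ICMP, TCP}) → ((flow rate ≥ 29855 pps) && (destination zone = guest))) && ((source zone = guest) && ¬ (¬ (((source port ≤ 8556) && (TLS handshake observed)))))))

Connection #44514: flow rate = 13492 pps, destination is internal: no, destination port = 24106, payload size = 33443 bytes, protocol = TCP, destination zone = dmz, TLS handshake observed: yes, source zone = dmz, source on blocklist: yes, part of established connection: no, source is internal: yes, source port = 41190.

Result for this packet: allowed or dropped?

Atomic conditions:
  payload size < 25879 bytes: 33443 < 25879 is false
  source zone ∈ {corp, dmz, mgmt, vpn}: dmz is in the set → true
  TLS handshake observed: yes → true
  NOT destination is internal: no → true
  source port > 38972: 41190 > 38972 is true
  NOT source on blocklist: yes → false
  destination port ≤ 52070: 24106 ≤ 52070 is true
  source is internal: yes → true
  part of established connection: no → false
  payload size ≥ 20955 bytes: 33443 ≥ 20955 is true
  destination zone ∈ {corp, guest, mgmt}: dmz is not in the set → false
  protocol ∈ {GRE, ICMP, TCP}: TCP is in the set → true
  flow rate ≥ 29855 pps: 13492 ≥ 29855 is false
  destination zone = guest: dmz == guest is false
  source zone = guest: dmz == guest is false
  source port ≤ 8556: 41190 ≤ 8556 is false
Combine:
[1.1] false AND true = false
[1.2.2] true → true = true
[1.2] true AND true = true
[1.3.2] true AND true = true
[1.3] false AND true = false
[1] false OR true OR false = true
[2.1.1.2.1] true AND false = false
[2.1.1.2] NOT false = true
[2.1.1] false → true (antecedent false ⇒ implication holds) = true
[2.1] NOT true = false
[2.2.2] false AND false = false
[2.2] true → false = false
[2.3.2.1.1] false AND true = false
[2.3.2.1] NOT false = true
[2.3.2] NOT true = false
[2.3] false AND false = false
[2] false AND false AND false = false
[root] true → false = false
Overall: false → dropped

Dropped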